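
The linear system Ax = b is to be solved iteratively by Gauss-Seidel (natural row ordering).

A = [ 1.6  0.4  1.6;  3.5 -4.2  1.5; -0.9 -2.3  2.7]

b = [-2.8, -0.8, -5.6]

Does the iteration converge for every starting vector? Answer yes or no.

yes

Write A = D+L+U with D = diag(1.6, -4.2, 2.7).
Gauss-Seidel: T = -(D+L)⁻¹U, row 0 first, T[0,1] = -(0.4)/(1.6) = -0.2500; later rows by forward substitution.
  T[0,:] = [+0.0000 -0.2500 -1.0000]
  T[1,:] = [+0.0000 -0.2083 -0.4762]
  T[2,:] = [+0.0000 -0.2608 -0.7390]
|λ(T)| sorted: 0.9148, 0.0325, 0.0000.
ρ = 0.9148; 0.9148 < 1 ⇒ converges.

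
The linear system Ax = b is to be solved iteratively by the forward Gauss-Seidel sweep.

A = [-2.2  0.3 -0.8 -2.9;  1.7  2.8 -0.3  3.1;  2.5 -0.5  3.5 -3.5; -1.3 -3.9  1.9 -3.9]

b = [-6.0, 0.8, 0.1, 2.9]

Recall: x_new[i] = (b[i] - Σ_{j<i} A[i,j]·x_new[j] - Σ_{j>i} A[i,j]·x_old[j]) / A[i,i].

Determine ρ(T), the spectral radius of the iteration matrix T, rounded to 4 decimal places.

Let D = diag(-2.2, 2.8, 3.5, -3.9); L, U the strict triangles.
GS T = -(D+L)⁻¹U: row 0 first, T[0,1] = -(0.3)/(-2.2) = +0.1364; later rows by forward substitution.
  T[0,:] = [+0.0000  +0.1364  -0.3636  -1.3182]
  T[1,:] = [+0.0000  -0.0828  +0.3279  -0.3068]
  T[2,:] = [+0.0000  -0.1092  +0.3066  +1.8977]
  T[3,:] = [+0.0000  -0.0159  -0.0573  +1.6707]
eigenvalue magnitudes: 1.5844, 0.3197, 0.0096, 0.0000.
ρ(T) = max|λ| = 1.5844; 1.5844 > 1: divergent.

1.5844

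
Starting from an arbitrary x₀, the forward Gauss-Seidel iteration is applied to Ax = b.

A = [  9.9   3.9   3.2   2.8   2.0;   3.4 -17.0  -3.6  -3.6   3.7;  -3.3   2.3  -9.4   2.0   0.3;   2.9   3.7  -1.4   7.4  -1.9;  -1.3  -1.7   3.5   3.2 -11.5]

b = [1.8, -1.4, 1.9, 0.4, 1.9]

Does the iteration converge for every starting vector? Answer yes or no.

A = D + L + U where D = diag(9.9, -17, -9.4, 7.4, -11.5).
T_GS = -(D+L)⁻¹U: row 0 first, T[0,2] = -(3.2)/(9.9) = -0.3232; later rows by forward substitution.
  T[0,:] = [+0.0000 -0.3939 -0.3232 -0.2828 -0.2020]
  T[1,:] = [+0.0000 -0.0788 -0.2764 -0.2683 +0.1772]
  T[2,:] = [+0.0000 +0.1190 +0.0458 +0.2464 +0.1462]
  T[3,:] = [+0.0000 +0.2163 +0.2736 +0.2916 +0.2750]
  T[4,:] = [+0.0000 +0.1526 +0.1675 +0.2278 +0.1176]
moduli |λ_i(T)| = 0.5067, 0.1233, 0.0944, 0.0874, 0.0000.
ρ = 0.5067; 0.5067 < 1: convergent.

yes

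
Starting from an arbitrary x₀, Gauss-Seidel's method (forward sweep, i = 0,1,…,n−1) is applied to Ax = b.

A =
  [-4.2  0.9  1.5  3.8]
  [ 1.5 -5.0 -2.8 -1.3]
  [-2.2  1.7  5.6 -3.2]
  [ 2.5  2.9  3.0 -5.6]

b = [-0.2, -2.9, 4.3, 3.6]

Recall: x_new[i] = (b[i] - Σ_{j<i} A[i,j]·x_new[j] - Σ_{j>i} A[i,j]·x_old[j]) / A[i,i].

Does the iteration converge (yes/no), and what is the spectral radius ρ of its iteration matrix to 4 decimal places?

A = D + L + U where D = diag(-4.2, -5, 5.6, -5.6).
T_GS = -(D+L)⁻¹U: row 0 first, T[0,1] = -(0.9)/(-4.2) = +0.2143; later rows by forward substitution.
  T[0,:] = [+0.0000 +0.2143 +0.3571 +0.9048]
  T[1,:] = [+0.0000 +0.0643 -0.4529 +0.0114]
  T[2,:] = [+0.0000 +0.0647 +0.2778 +0.9234]
  T[3,:] = [+0.0000 +0.1636 +0.0737 +0.9045]
eigenvalue magnitudes: 0.8825, 0.4424, 0.0784, 0.0000.
spectral radius ρ = 0.8825; 0.8825 < 1 ⇒ converges.

yes, ρ = 0.8825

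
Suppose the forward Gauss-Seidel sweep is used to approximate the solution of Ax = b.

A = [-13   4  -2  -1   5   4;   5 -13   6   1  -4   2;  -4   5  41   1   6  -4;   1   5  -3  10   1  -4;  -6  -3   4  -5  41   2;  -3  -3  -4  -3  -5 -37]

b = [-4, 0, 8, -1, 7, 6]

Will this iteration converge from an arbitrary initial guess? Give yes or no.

yes

Write A = D+L+U with D = diag(-13, -13, 41, 10, 41, -37).
Gauss-Seidel: T = -(D+L)⁻¹U, row 0 first, T[0,3] = -(-1)/(-13) = -0.0769; later rows by forward substitution.
  T[0,:] = [+0.0000, +0.3077, -0.1538, -0.0769, +0.3846, +0.3077]
  T[1,:] = [+0.0000, +0.1183, +0.4024, +0.0473, -0.1598, +0.2722]
  T[2,:] = [+0.0000, +0.0156, -0.0641, -0.0377, -0.0893, +0.0944]
  T[3,:] = [+0.0000, -0.0853, -0.2050, -0.0273, -0.0854, +0.2615]
  T[4,:] = [+0.0000, +0.0418, -0.0118, -0.0074, +0.0429, +0.0388]
  T[5,:] = [+0.0000, -0.0350, +0.0050, +0.0097, -0.0074, -0.0837]
moduli |λ_i(T)| = 0.2033, 0.1514, 0.1514, 0.0328, 0.0090, 0.0000.
ρ = 0.2033; 0.2033 < 1: convergent.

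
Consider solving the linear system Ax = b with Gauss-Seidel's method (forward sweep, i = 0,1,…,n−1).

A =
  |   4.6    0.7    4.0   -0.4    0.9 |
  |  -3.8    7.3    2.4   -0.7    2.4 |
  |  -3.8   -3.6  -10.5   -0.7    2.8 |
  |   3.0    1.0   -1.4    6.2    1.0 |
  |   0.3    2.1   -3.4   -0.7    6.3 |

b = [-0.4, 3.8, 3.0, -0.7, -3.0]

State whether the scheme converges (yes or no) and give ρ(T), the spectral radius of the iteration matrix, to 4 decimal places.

Split A = D + L + U, D = diag(4.6, 7.3, -10.5, 6.2, 6.3).
GS T = -(D+L)⁻¹U: row 0 first, T[0,2] = -(4)/(4.6) = -0.8696; later rows by forward substitution.
  T[0,:] = [+0.0000, -0.1522, -0.8696, +0.0870, -0.1957]
  T[1,:] = [+0.0000, -0.0792, -0.7814, +0.1412, -0.4306]
  T[2,:] = [+0.0000, +0.0822, +0.5826, -0.1465, +0.4851]
  T[3,:] = [+0.0000, +0.1050, +0.6784, -0.0979, +0.1124]
  T[4,:] = [+0.0000, +0.0897, +0.6917, -0.1412, +0.4271]
|roots of det(T-λI)|: 0.8959, 0.0543, 0.0543, 0.0097, 0.0000.
ρ(T) = max|λ| = 0.8959; 0.8959 < 1 ⇒ converges.

yes, ρ = 0.8959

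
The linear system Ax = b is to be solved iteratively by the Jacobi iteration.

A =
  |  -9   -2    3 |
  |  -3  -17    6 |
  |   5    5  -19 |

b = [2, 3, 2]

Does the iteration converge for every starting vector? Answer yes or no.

Write A = D+L+U with D = diag(-9, -17, -19).
Jacobi T = -D⁻¹(L+U): T[2,1] = -(5)/(-19) = +0.2632; T[2,2] = 0.
  T[0,:] = [+0.0000 -0.2222 +0.3333]
  T[1,:] = [-0.1765 +0.0000 +0.3529]
  T[2,:] = [+0.2632 +0.2632 +0.0000]
moduli |λ_i(T)| = 0.5359, 0.3343, 0.2016.
ρ = 0.5359; 0.5359 < 1 ⇒ converges.

yes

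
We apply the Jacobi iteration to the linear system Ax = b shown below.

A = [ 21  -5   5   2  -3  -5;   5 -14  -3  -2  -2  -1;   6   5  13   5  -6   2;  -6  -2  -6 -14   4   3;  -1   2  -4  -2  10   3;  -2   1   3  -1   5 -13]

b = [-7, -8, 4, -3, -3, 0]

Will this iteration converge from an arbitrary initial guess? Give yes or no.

Split A = D + L + U, D = diag(21, -14, 13, -14, 10, -13).
T_J = -D⁻¹(L+U): T[2,3] = -(5)/(13) = -0.3846; T[2,2] = 0.
  T[0,:] = [+0.0000, +0.2381, -0.2381, -0.0952, +0.1429, +0.2381]
  T[1,:] = [+0.3571, +0.0000, -0.2143, -0.1429, -0.1429, -0.0714]
  T[2,:] = [-0.4615, -0.3846, +0.0000, -0.3846, +0.4615, -0.1538]
  T[3,:] = [-0.4286, -0.1429, -0.4286, +0.0000, +0.2857, +0.2143]
  T[4,:] = [+0.1000, -0.2000, +0.4000, +0.2000, +0.0000, -0.3000]
  T[5,:] = [-0.1538, +0.0769, +0.2308, -0.0769, +0.3846, +0.0000]
|roots of det(T-λI)|: 0.8763, 0.5869, 0.2663, 0.1180, 0.1180, 0.0387.
spectral radius ρ = 0.8763; 0.8763 < 1 ⇒ converges.

yes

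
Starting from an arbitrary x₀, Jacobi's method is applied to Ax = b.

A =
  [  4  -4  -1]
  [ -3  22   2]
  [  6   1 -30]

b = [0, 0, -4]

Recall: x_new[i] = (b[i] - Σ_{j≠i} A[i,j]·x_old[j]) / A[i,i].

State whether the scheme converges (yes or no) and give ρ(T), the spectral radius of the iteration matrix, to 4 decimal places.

yes, ρ = 0.4687

Let D = diag(4, 22, -30); L, U the strict triangles.
T_J = -D⁻¹(L+U): T[0,2] = -(-1)/(4) = +0.2500; T[0,0] = 0.
  T[0,:] = [+0.0000  +1.0000  +0.2500]
  T[1,:] = [+0.1364  +0.0000  -0.0909]
  T[2,:] = [+0.2000  +0.0333  +0.0000]
eigenvalue magnitudes: 0.4687, 0.3706, 0.0981.
ρ = 0.4687; 0.4687 < 1, so it converges for any x₀.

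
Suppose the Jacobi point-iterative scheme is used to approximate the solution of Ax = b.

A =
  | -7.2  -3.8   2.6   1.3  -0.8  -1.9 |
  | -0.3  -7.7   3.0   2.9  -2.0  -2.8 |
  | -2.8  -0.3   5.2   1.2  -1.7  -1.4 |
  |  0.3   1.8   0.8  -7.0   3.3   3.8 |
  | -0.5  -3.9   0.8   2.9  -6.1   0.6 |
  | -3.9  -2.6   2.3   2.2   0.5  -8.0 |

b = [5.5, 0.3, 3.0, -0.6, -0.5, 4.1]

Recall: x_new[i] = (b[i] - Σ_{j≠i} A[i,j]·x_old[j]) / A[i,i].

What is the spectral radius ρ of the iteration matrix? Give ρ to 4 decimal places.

Let D = diag(-7.2, -7.7, 5.2, -7, -6.1, -8); L, U the strict triangles.
T_J = -D⁻¹(L+U): T[3,4] = -(3.3)/(-7) = +0.4714; T[3,3] = 0.
  T[0,:] = [+0.0000, -0.5278, +0.3611, +0.1806, -0.1111, -0.2639]
  T[1,:] = [-0.0390, +0.0000, +0.3896, +0.3766, -0.2597, -0.3636]
  T[2,:] = [+0.5385, +0.0577, +0.0000, -0.2308, +0.3269, +0.2692]
  T[3,:] = [+0.0429, +0.2571, +0.1143, +0.0000, +0.4714, +0.5429]
  T[4,:] = [-0.0820, -0.6393, +0.1311, +0.4754, +0.0000, +0.0984]
  T[5,:] = [-0.4875, -0.3250, +0.2875, +0.2750, +0.0625, +0.0000]
|roots of det(T-λI)|: 1.3372, 0.6766, 0.5479, 0.5479, 0.1766, 0.0547.
ρ(T) = max|λ| = 1.3372; 1.3372 > 1: divergent.

1.3372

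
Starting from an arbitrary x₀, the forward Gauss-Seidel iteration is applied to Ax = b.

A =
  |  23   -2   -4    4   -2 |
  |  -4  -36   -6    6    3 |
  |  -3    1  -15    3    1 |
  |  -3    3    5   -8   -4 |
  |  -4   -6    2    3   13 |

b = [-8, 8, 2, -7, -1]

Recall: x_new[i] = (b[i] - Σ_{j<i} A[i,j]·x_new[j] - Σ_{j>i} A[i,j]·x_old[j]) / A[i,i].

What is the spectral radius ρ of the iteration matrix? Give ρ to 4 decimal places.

Split A = D + L + U, D = diag(23, -36, -15, -8, 13).
GS T = -(D+L)⁻¹U: row 0 first, T[0,4] = -(-2)/(23) = +0.0870; later rows by forward substitution.
  T[0,:] = [+0.0000 +0.0870 +0.1739 -0.1739 +0.0870]
  T[1,:] = [+0.0000 -0.0097 -0.1860 +0.1860 +0.0737]
  T[2,:] = [+0.0000 -0.0180 -0.0472 +0.2472 +0.0542]
  T[3,:] = [+0.0000 -0.0475 -0.1645 +0.2895 -0.4711]
  T[4,:] = [+0.0000 +0.0360 +0.0129 -0.0725 +0.1611]
|eigenvalues of T|: 0.3417, 0.1414, 0.1414, 0.0653, 0.0000.
spectral radius ρ = 0.3417; 0.3417 < 1: convergent.

0.3417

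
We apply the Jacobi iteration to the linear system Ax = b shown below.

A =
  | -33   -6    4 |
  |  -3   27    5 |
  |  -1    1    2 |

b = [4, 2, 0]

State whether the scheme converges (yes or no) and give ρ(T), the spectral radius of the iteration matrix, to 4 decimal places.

A = D + L + U where D = diag(-33, 27, 2).
Jacobi: T = -D⁻¹(L+U), T[1,2] = -(5)/(27) = -0.1852; T[1,1] = 0.
  T[0,:] = [+0.0000, -0.1818, +0.1212]
  T[1,:] = [+0.1111, +0.0000, -0.1852]
  T[2,:] = [+0.5000, -0.5000, +0.0000]
|eigenvalues of T|: 0.3980, 0.3182, 0.0798.
ρ = 0.3980; 0.3980 < 1: convergent.

yes, ρ = 0.3980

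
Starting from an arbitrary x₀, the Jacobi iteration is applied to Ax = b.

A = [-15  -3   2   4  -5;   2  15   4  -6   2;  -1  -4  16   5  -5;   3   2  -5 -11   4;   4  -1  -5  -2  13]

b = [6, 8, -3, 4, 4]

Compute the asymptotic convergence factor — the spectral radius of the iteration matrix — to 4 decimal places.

Diagonal D = diag(-15, 15, 16, -11, 13); L, U strict lower/upper.
Jacobi T = -D⁻¹(L+U): T[1,4] = -(2)/(15) = -0.1333; T[1,1] = 0.
  T[0,:] = [+0.0000, -0.2000, +0.1333, +0.2667, -0.3333]
  T[1,:] = [-0.1333, +0.0000, -0.2667, +0.4000, -0.1333]
  T[2,:] = [+0.0625, +0.2500, +0.0000, -0.3125, +0.3125]
  T[3,:] = [+0.2727, +0.1818, -0.4545, +0.0000, +0.3636]
  T[4,:] = [-0.3077, +0.0769, +0.3846, +0.1538, +0.0000]
moduli |λ_i(T)| = 0.9035, 0.3700, 0.3700, 0.1285, 0.1285.
ρ = 0.9035; 0.9035 < 1 ⇒ converges.

0.9035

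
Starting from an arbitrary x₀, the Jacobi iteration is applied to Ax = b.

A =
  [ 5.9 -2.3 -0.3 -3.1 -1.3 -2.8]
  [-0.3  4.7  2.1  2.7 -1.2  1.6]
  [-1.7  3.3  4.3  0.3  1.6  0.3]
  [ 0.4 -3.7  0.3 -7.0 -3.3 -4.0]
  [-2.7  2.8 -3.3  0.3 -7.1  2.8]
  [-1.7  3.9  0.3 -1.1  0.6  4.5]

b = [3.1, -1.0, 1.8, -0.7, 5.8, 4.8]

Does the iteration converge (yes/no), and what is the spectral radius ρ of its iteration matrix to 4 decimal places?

Write A = D+L+U with D = diag(5.9, 4.7, 4.3, -7, -7.1, 4.5).
Jacobi T = -D⁻¹(L+U): T[0,5] = -(-2.8)/(5.9) = +0.4746; T[0,0] = 0.
  T[0,:] = [+0.0000, +0.3898, +0.0508, +0.5254, +0.2203, +0.4746]
  T[1,:] = [+0.0638, +0.0000, -0.4468, -0.5745, +0.2553, -0.3404]
  T[2,:] = [+0.3953, -0.7674, +0.0000, -0.0698, -0.3721, -0.0698]
  T[3,:] = [+0.0571, -0.5286, +0.0429, +0.0000, -0.4714, -0.5714]
  T[4,:] = [-0.3803, +0.3944, -0.4648, +0.0423, +0.0000, +0.3944]
  T[5,:] = [+0.3778, -0.8667, -0.0667, +0.2444, -0.1333, +0.0000]
|roots of det(T-λI)|: 1.2096, 0.9976, 0.4906, 0.4906, 0.3992, 0.1888.
spectral radius ρ = 1.2096; 1.2096 > 1 ⇒ diverges.

no, ρ = 1.2096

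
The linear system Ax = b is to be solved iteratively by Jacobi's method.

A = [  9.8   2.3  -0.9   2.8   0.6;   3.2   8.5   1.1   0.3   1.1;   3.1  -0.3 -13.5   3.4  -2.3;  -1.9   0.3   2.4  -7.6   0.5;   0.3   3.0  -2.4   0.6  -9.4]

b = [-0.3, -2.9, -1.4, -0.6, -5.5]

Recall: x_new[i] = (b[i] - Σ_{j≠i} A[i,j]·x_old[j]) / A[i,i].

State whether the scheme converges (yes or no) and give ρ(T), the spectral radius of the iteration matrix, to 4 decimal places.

Diagonal D = diag(9.8, 8.5, -13.5, -7.6, -9.4); L, U strict lower/upper.
Jacobi T = -D⁻¹(L+U): T[1,3] = -(0.3)/(8.5) = -0.0353; T[1,1] = 0.
  T[0,:] = [+0.0000  -0.2347  +0.0918  -0.2857  -0.0612]
  T[1,:] = [-0.3765  +0.0000  -0.1294  -0.0353  -0.1294]
  T[2,:] = [+0.2296  -0.0222  +0.0000  +0.2519  -0.1704]
  T[3,:] = [-0.2500  +0.0395  +0.3158  +0.0000  +0.0658]
  T[4,:] = [+0.0319  +0.3191  -0.2553  +0.0638  +0.0000]
|eigenvalues of T|: 0.5302, 0.3991, 0.3537, 0.2028, 0.2028.
ρ = 0.5302; 0.5302 < 1, so it converges for any x₀.

yes, ρ = 0.5302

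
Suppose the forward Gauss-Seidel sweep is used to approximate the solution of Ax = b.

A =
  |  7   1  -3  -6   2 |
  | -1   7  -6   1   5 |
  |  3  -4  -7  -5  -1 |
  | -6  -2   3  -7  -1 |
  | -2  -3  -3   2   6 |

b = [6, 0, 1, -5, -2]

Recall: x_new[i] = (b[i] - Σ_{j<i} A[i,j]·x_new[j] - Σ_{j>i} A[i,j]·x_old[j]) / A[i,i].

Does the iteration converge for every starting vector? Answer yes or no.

A = D + L + U where D = diag(7, 7, -7, -7, 6).
T_GS = -(D+L)⁻¹U: row 0 first, T[0,1] = -(1)/(7) = -0.1429; later rows by forward substitution.
  T[0,:] = [+0.0000  -0.1429  +0.4286  +0.8571  -0.2857]
  T[1,:] = [+0.0000  -0.0204  +0.9184  -0.0204  -0.7551]
  T[2,:] = [+0.0000  -0.0496  -0.3411  -0.3353  +0.1662]
  T[3,:] = [+0.0000  +0.1070  -0.7759  -0.8726  +0.3890]
  T[4,:] = [+0.0000  -0.1183  +0.6901  +0.3987  -0.5194]
moduli |λ_i(T)| = 1.5052, 0.2224, 0.1115, 0.1115, 0.0000.
ρ = 1.5052; 1.5052 > 1: divergent.

no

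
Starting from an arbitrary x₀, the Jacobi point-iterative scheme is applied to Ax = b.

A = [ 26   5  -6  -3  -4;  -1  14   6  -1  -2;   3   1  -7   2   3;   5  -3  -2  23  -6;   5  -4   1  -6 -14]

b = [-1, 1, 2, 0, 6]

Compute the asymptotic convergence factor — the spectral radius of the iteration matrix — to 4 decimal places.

Write A = D+L+U with D = diag(26, 14, -7, 23, -14).
Jacobi T = -D⁻¹(L+U): T[1,4] = -(-2)/(14) = +0.1429; T[1,1] = 0.
  T[0,:] = [+0.0000 -0.1923 +0.2308 +0.1154 +0.1538]
  T[1,:] = [+0.0714 +0.0000 -0.4286 +0.0714 +0.1429]
  T[2,:] = [+0.4286 +0.1429 +0.0000 +0.2857 +0.4286]
  T[3,:] = [-0.2174 +0.1304 +0.0870 +0.0000 +0.2609]
  T[4,:] = [+0.3571 -0.2857 +0.0714 -0.4286 +0.0000]
|eigenvalues of T|: 0.5903, 0.4774, 0.4774, 0.3445, 0.3445.
ρ = 0.5903; 0.5903 < 1, so it converges for any x₀.

0.5903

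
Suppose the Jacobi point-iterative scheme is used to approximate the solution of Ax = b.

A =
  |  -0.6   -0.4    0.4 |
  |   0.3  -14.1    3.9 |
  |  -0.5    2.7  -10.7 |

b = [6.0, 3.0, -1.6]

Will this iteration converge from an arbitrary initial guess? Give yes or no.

yes

Diagonal D = diag(-0.6, -14.1, -10.7); L, U strict lower/upper.
Jacobi: T = -D⁻¹(L+U), T[2,1] = -(2.7)/(-10.7) = +0.2523; T[2,2] = 0.
  T[0,:] = [+0.0000, -0.6667, +0.6667]
  T[1,:] = [+0.0213, +0.0000, +0.2766]
  T[2,:] = [-0.0467, +0.2523, +0.0000]
|roots of det(T-λI)|: 0.2654, 0.2144, 0.2144.
spectral radius ρ = 0.2654; 0.2654 < 1 ⇒ converges.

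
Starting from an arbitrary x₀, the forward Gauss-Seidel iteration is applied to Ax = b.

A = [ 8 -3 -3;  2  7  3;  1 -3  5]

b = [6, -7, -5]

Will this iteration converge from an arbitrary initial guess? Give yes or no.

A = D + L + U where D = diag(8, 7, 5).
Gauss-Seidel: T = -(D+L)⁻¹U, row 0 first, T[0,1] = -(-3)/(8) = +0.3750; later rows by forward substitution.
  T[0,:] = [+0.0000, +0.3750, +0.3750]
  T[1,:] = [+0.0000, -0.1071, -0.5357]
  T[2,:] = [+0.0000, -0.1393, -0.3964]
moduli |λ_i(T)| = 0.5609, 0.0573, 0.0000.
ρ = 0.5609; 0.5609 < 1: convergent.

yes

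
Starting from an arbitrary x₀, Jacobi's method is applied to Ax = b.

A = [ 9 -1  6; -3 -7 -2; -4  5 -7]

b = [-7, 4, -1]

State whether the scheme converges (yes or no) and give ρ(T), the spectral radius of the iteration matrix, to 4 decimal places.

yes, ρ = 0.6765

Diagonal D = diag(9, -7, -7); L, U strict lower/upper.
Jacobi T = -D⁻¹(L+U): T[2,0] = -(-4)/(-7) = -0.5714; T[2,2] = 0.
  T[0,:] = [+0.0000, +0.1111, -0.6667]
  T[1,:] = [-0.4286, +0.0000, -0.2857]
  T[2,:] = [-0.5714, +0.7143, +0.0000]
|λ(T)| sorted: 0.6765, 0.5731, 0.5731.
ρ = 0.6765; 0.6765 < 1: convergent.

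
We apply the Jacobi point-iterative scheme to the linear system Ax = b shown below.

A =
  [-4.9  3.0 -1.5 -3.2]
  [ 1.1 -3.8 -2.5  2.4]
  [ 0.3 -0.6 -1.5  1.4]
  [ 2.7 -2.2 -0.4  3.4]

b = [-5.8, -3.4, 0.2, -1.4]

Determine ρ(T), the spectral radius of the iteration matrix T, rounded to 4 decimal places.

Let D = diag(-4.9, -3.8, -1.5, 3.4); L, U the strict triangles.
Jacobi T = -D⁻¹(L+U): T[1,3] = -(2.4)/(-3.8) = +0.6316; T[1,1] = 0.
  T[0,:] = [+0.0000, +0.6122, -0.3061, -0.6531]
  T[1,:] = [+0.2895, +0.0000, -0.6579, +0.6316]
  T[2,:] = [+0.2000, -0.4000, +0.0000, +0.9333]
  T[3,:] = [-0.7941, +0.6471, +0.1176, +0.0000]
|roots of det(T-λI)|: 1.4042, 0.8965, 0.3167, 0.3167.
ρ = 1.4042; 1.4042 > 1: divergent.

1.4042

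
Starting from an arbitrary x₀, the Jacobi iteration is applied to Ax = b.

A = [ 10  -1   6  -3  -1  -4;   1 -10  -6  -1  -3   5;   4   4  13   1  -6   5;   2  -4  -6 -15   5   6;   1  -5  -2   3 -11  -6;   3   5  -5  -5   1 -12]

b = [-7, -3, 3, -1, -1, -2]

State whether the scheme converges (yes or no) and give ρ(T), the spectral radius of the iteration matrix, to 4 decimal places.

no, ρ = 1.1479

Split A = D + L + U, D = diag(10, -10, 13, -15, -11, -12).
T_J = -D⁻¹(L+U): T[5,0] = -(3)/(-12) = +0.2500; T[5,5] = 0.
  T[0,:] = [+0.0000  +0.1000  -0.6000  +0.3000  +0.1000  +0.4000]
  T[1,:] = [+0.1000  +0.0000  -0.6000  -0.1000  -0.3000  +0.5000]
  T[2,:] = [-0.3077  -0.3077  +0.0000  -0.0769  +0.4615  -0.3846]
  T[3,:] = [+0.1333  -0.2667  -0.4000  +0.0000  +0.3333  +0.4000]
  T[4,:] = [+0.0909  -0.4545  -0.1818  +0.2727  +0.0000  -0.5455]
  T[5,:] = [+0.2500  +0.4167  -0.4167  -0.4167  +0.0833  +0.0000]
|eigenvalues of T|: 1.1479, 0.6270, 0.6270, 0.5189, 0.4586, 0.4586.
ρ = 1.1479; 1.1479 > 1, so it fails to converge.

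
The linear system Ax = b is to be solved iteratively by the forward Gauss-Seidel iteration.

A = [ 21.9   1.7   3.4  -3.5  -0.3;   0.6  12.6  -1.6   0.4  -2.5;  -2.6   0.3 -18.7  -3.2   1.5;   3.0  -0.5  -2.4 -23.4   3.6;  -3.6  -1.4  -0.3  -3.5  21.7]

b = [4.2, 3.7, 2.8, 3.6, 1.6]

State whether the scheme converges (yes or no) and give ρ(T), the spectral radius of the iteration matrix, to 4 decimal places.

Let D = diag(21.9, 12.6, -18.7, -23.4, 21.7); L, U the strict triangles.
GS T = -(D+L)⁻¹U: row 0 first, T[0,1] = -(1.7)/(21.9) = -0.0776; later rows by forward substitution.
  T[0,:] = [+0.0000, -0.0776, -0.1553, +0.1598, +0.0137]
  T[1,:] = [+0.0000, +0.0037, +0.1344, -0.0394, +0.1978]
  T[2,:] = [+0.0000, +0.0109, +0.0237, -0.1940, +0.0815]
  T[3,:] = [+0.0000, -0.0111, -0.0252, +0.0412, +0.1430]
  T[4,:] = [+0.0000, -0.0143, -0.0208, +0.0279, +0.0392]
eigenvalue magnitudes: 0.1549, 0.0724, 0.0724, 0.0530, 0.0000.
ρ(T) = max|λ| = 0.1549; 0.1549 < 1 ⇒ converges.

yes, ρ = 0.1549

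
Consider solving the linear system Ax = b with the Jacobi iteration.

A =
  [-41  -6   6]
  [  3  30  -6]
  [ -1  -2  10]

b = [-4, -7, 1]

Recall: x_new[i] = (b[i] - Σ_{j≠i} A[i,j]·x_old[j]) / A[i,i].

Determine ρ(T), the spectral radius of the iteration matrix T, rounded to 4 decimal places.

A = D + L + U where D = diag(-41, 30, 10).
Jacobi T = -D⁻¹(L+U): T[1,0] = -(3)/(30) = -0.1000; T[1,1] = 0.
  T[0,:] = [+0.0000 -0.1463 +0.1463]
  T[1,:] = [-0.1000 +0.0000 +0.2000]
  T[2,:] = [+0.1000 +0.2000 +0.0000]
|eigenvalues of T|: 0.2982, 0.2000, 0.0982.
ρ = 0.2982; 0.2982 < 1 ⇒ converges.

0.2982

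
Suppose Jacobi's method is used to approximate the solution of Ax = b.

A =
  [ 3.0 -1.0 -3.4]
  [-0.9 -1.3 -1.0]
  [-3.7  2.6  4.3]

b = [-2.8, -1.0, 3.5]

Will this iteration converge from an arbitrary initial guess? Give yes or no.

Split A = D + L + U, D = diag(3, -1.3, 4.3).
Jacobi: T = -D⁻¹(L+U), T[2,1] = -(2.6)/(4.3) = -0.6047; T[2,2] = 0.
  T[0,:] = [+0.0000 +0.3333 +1.1333]
  T[1,:] = [-0.6923 +0.0000 -0.7692]
  T[2,:] = [+0.8605 -0.6047 +0.0000]
eigenvalue magnitudes: 1.1926, 0.9742, 0.2184.
ρ(T) = max|λ| = 1.1926; 1.1926 > 1 ⇒ diverges.

no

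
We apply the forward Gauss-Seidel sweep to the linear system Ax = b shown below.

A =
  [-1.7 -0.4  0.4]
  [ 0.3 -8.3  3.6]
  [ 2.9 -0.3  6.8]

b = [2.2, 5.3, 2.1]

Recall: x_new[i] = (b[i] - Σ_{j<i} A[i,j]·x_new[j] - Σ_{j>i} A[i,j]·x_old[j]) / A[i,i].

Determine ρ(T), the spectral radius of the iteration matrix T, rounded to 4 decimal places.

0.2580

Diagonal D = diag(-1.7, -8.3, 6.8); L, U strict lower/upper.
Gauss-Seidel: T = -(D+L)⁻¹U, row 0 first, T[0,2] = -(0.4)/(-1.7) = +0.2353; later rows by forward substitution.
  T[0,:] = [+0.0000, -0.2353, +0.2353]
  T[1,:] = [+0.0000, -0.0085, +0.4422]
  T[2,:] = [+0.0000, +0.1000, -0.0808]
|roots of det(T-λI)|: 0.2580, 0.1687, 0.0000.
ρ(T) = max|λ| = 0.2580; 0.2580 < 1 ⇒ converges.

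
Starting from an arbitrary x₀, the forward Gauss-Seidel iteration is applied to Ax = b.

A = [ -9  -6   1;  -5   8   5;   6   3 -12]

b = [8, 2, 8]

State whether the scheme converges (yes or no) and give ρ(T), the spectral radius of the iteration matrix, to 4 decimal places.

yes, ρ = 0.7704

Write A = D+L+U with D = diag(-9, 8, -12).
GS T = -(D+L)⁻¹U: row 0 first, T[0,1] = -(-6)/(-9) = -0.6667; later rows by forward substitution.
  T[0,:] = [+0.0000, -0.6667, +0.1111]
  T[1,:] = [+0.0000, -0.4167, -0.5556]
  T[2,:] = [+0.0000, -0.4375, -0.0833]
|eigenvalues of T|: 0.7704, 0.2704, 0.0000.
ρ = 0.7704; 0.7704 < 1: convergent.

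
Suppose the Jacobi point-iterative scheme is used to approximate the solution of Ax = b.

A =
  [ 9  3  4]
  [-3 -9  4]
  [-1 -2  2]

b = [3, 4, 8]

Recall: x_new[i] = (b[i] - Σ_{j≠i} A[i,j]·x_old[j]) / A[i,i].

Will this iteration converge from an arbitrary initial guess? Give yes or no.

yes

Write A = D+L+U with D = diag(9, -9, 2).
Jacobi: T = -D⁻¹(L+U), T[2,0] = -(-1)/(2) = +0.5000; T[2,2] = 0.
  T[0,:] = [+0.0000, -0.3333, -0.4444]
  T[1,:] = [-0.3333, +0.0000, +0.4444]
  T[2,:] = [+0.5000, +1.0000, +0.0000]
|eigenvalues of T|: 0.6667, 0.3333, 0.3333.
ρ(T) = max|λ| = 0.6667; 0.6667 < 1: convergent.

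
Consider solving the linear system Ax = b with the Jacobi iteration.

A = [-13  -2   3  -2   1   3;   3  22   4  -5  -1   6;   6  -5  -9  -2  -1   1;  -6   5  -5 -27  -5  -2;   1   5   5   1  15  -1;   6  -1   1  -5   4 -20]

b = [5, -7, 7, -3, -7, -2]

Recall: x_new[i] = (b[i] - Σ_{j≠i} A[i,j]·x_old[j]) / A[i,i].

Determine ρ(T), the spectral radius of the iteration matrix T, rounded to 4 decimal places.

Diagonal D = diag(-13, 22, -9, -27, 15, -20); L, U strict lower/upper.
Jacobi: T = -D⁻¹(L+U), T[2,3] = -(-2)/(-9) = -0.2222; T[2,2] = 0.
  T[0,:] = [+0.0000, -0.1538, +0.2308, -0.1538, +0.0769, +0.2308]
  T[1,:] = [-0.1364, +0.0000, -0.1818, +0.2273, +0.0455, -0.2727]
  T[2,:] = [+0.6667, -0.5556, +0.0000, -0.2222, -0.1111, +0.1111]
  T[3,:] = [-0.2222, +0.1852, -0.1852, +0.0000, -0.1852, -0.0741]
  T[4,:] = [-0.0667, -0.3333, -0.3333, -0.0667, +0.0000, +0.0667]
  T[5,:] = [+0.3000, -0.0500, +0.0500, -0.2500, +0.2000, +0.0000]
moduli |λ_i(T)| = 0.8529, 0.5018, 0.3363, 0.3363, 0.2534, 0.0959.
ρ = 0.8529; 0.8529 < 1 ⇒ converges.

0.8529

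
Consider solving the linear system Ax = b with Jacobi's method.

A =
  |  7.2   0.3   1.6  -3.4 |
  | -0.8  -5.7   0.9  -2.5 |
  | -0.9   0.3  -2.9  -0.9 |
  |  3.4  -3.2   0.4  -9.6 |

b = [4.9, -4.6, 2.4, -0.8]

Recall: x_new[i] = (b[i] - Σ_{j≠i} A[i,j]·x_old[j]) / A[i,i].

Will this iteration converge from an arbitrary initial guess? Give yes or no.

yes

Diagonal D = diag(7.2, -5.7, -2.9, -9.6); L, U strict lower/upper.
T_J = -D⁻¹(L+U): T[2,1] = -(0.3)/(-2.9) = +0.1034; T[2,2] = 0.
  T[0,:] = [+0.0000 -0.0417 -0.2222 +0.4722]
  T[1,:] = [-0.1404 +0.0000 +0.1579 -0.4386]
  T[2,:] = [-0.3103 +0.1034 +0.0000 -0.3103]
  T[3,:] = [+0.3542 -0.3333 +0.0417 +0.0000]
|roots of det(T-λI)|: 0.7005, 0.5206, 0.1418, 0.0382.
spectral radius ρ = 0.7005; 0.7005 < 1: convergent.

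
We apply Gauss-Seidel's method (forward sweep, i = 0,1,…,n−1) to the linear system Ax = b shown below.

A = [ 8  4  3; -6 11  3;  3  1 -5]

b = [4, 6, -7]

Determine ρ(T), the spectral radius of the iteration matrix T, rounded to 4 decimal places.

Let D = diag(8, 11, -5); L, U the strict triangles.
T_GS = -(D+L)⁻¹U: row 0 first, T[0,1] = -(4)/(8) = -0.5000; later rows by forward substitution.
  T[0,:] = [+0.0000  -0.5000  -0.3750]
  T[1,:] = [+0.0000  -0.2727  -0.4773]
  T[2,:] = [+0.0000  -0.3545  -0.3205]
|eigenvalues of T|: 0.7086, 0.1155, 0.0000.
spectral radius ρ = 0.7086; 0.7086 < 1, so it converges for any x₀.

0.7086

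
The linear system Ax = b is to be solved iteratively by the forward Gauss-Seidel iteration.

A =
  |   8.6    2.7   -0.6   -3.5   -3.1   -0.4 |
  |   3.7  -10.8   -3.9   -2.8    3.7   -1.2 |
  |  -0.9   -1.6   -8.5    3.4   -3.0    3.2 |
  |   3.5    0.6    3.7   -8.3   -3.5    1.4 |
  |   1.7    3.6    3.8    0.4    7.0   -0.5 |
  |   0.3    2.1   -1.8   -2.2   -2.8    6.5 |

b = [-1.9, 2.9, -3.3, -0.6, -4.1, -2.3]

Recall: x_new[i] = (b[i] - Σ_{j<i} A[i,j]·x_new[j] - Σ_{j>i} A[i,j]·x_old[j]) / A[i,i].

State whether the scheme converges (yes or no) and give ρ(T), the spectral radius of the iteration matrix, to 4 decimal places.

yes, ρ = 0.8330

Write A = D+L+U with D = diag(8.6, -10.8, -8.5, -8.3, 7, 6.5).
T_GS = -(D+L)⁻¹U: row 0 first, T[0,1] = -(2.7)/(8.6) = -0.3140; later rows by forward substitution.
  T[0,:] = [+0.0000  -0.3140  +0.0698  +0.4070  +0.3605  +0.0465]
  T[1,:] = [+0.0000  -0.1076  -0.3372  -0.1198  +0.4661  -0.0952]
  T[2,:] = [+0.0000  +0.0535  +0.0561  +0.3795  -0.4788  +0.3895]
  T[3,:] = [+0.0000  -0.1163  +0.0300  +0.3321  -0.4495  +0.3550]
  T[4,:] = [+0.0000  +0.1092  +0.1243  -0.2622  -0.0416  -0.1226]
  T[5,:] = [+0.0000  +0.0717  +0.1850  +0.1245  -0.4699  +0.2038]
|λ(T)| sorted: 0.8330, 0.1890, 0.1890, 0.0460, 0.0460, 0.0000.
ρ = 0.8330; 0.8330 < 1: convergent.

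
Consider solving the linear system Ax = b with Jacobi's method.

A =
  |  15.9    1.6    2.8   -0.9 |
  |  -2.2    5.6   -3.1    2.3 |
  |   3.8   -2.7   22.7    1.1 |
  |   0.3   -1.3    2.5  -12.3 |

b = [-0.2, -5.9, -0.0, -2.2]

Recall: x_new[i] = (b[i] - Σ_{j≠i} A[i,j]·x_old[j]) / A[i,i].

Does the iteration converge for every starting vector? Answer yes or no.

A = D + L + U where D = diag(15.9, 5.6, 22.7, -12.3).
Jacobi T = -D⁻¹(L+U): T[2,1] = -(-2.7)/(22.7) = +0.1189; T[2,2] = 0.
  T[0,:] = [+0.0000, -0.1006, -0.1761, +0.0566]
  T[1,:] = [+0.3929, +0.0000, +0.5536, -0.4107]
  T[2,:] = [-0.1674, +0.1189, +0.0000, -0.0485]
  T[3,:] = [+0.0244, -0.1057, +0.2033, +0.0000]
eigenvalue magnitudes: 0.3125, 0.2410, 0.2410, 0.1186.
ρ = 0.3125; 0.3125 < 1 ⇒ converges.

yes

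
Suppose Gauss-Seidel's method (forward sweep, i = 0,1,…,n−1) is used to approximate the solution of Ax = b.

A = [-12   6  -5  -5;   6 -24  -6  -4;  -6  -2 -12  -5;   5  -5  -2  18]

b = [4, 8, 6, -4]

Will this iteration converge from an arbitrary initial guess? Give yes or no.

A = D + L + U where D = diag(-12, -24, -12, 18).
Gauss-Seidel: T = -(D+L)⁻¹U, row 0 first, T[0,2] = -(-5)/(-12) = -0.4167; later rows by forward substitution.
  T[0,:] = [+0.0000  +0.5000  -0.4167  -0.4167]
  T[1,:] = [+0.0000  +0.1250  -0.3542  -0.2708]
  T[2,:] = [+0.0000  -0.2708  +0.2674  -0.1632]
  T[3,:] = [+0.0000  -0.1343  +0.0471  +0.0224]
|λ(T)| sorted: 0.5197, 0.2274, 0.1224, 0.0000.
ρ(T) = max|λ| = 0.5197; 0.5197 < 1: convergent.

yes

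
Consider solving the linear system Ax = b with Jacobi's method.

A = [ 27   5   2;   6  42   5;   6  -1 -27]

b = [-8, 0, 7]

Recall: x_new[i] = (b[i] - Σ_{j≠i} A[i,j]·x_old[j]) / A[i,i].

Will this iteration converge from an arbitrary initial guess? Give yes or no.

Diagonal D = diag(27, 42, -27); L, U strict lower/upper.
Jacobi: T = -D⁻¹(L+U), T[0,2] = -(2)/(27) = -0.0741; T[0,0] = 0.
  T[0,:] = [+0.0000  -0.1852  -0.0741]
  T[1,:] = [-0.1429  +0.0000  -0.1190]
  T[2,:] = [+0.2222  -0.0370  +0.0000]
moduli |λ_i(T)| = 0.1940, 0.1524, 0.1524.
spectral radius ρ = 0.1940; 0.1940 < 1, so it converges for any x₀.

yes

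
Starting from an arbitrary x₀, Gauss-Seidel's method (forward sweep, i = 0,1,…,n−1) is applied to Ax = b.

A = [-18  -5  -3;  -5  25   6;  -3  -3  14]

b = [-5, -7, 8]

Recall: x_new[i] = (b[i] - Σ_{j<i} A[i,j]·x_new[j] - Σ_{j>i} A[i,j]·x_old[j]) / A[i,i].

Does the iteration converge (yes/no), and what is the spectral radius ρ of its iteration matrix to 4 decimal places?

Write A = D+L+U with D = diag(-18, 25, 14).
T_GS = -(D+L)⁻¹U: row 0 first, T[0,2] = -(-3)/(-18) = -0.1667; later rows by forward substitution.
  T[0,:] = [+0.0000 -0.2778 -0.1667]
  T[1,:] = [+0.0000 -0.0556 -0.2733]
  T[2,:] = [+0.0000 -0.0714 -0.0943]
|roots of det(T-λI)|: 0.2160, 0.0661, 0.0000.
ρ = 0.2160; 0.2160 < 1: convergent.

yes, ρ = 0.2160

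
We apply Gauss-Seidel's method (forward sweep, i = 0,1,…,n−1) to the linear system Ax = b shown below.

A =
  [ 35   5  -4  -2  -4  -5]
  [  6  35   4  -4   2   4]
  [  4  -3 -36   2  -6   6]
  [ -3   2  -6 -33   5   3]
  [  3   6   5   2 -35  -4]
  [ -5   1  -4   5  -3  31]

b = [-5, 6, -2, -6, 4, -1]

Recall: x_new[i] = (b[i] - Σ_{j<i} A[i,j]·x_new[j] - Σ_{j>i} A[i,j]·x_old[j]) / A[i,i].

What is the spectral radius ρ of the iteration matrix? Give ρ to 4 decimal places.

0.1772

Split A = D + L + U, D = diag(35, 35, -36, -33, -35, 31).
T_GS = -(D+L)⁻¹U: row 0 first, T[0,2] = -(-4)/(35) = +0.1143; later rows by forward substitution.
  T[0,:] = [+0.0000  -0.1429  +0.1143  +0.0571  +0.1143  +0.1429]
  T[1,:] = [+0.0000  +0.0245  -0.1339  +0.1045  -0.0767  -0.1388]
  T[2,:] = [+0.0000  -0.0179  +0.0239  +0.0532  -0.1476  +0.1941]
  T[3,:] = [+0.0000  +0.0177  -0.0228  -0.0085  +0.1633  +0.0342]
  T[4,:] = [+0.0000  -0.0096  -0.0111  +0.0299  -0.0151  -0.0961]
  T[5,:] = [+0.0000  -0.0299  +0.0284  +0.0170  -0.0259  +0.0377]
|roots of det(T-λI)|: 0.1772, 0.1468, 0.0516, 0.0516, 0.0366, 0.0000.
ρ = 0.1772; 0.1772 < 1, so it converges for any x₀.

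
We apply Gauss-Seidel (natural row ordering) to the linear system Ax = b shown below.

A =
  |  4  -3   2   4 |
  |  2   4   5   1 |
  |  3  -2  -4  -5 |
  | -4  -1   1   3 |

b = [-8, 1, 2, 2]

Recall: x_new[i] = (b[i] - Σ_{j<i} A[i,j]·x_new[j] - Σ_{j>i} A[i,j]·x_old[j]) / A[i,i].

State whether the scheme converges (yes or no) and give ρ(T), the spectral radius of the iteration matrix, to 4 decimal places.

A = D + L + U where D = diag(4, 4, -4, 3).
GS T = -(D+L)⁻¹U: row 0 first, T[0,3] = -(4)/(4) = -1.0000; later rows by forward substitution.
  T[0,:] = [+0.0000 +0.7500 -0.5000 -1.0000]
  T[1,:] = [+0.0000 -0.3750 -1.0000 +0.2500]
  T[2,:] = [+0.0000 +0.7500 +0.1250 -2.1250]
  T[3,:] = [+0.0000 +0.6250 -1.0417 -0.5417]
moduli |λ_i(T)| = 1.3032, 1.0950, 1.0950, 0.0000.
spectral radius ρ = 1.3032; 1.3032 > 1, so it fails to converge.

no, ρ = 1.3032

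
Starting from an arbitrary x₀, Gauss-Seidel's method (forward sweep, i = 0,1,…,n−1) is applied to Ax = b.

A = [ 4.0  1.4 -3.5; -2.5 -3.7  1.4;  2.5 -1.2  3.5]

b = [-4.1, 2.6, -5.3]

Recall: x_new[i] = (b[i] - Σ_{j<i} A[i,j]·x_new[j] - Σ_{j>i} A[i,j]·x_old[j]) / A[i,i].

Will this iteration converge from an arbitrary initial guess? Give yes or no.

yes

Write A = D+L+U with D = diag(4, -3.7, 3.5).
Gauss-Seidel: T = -(D+L)⁻¹U, row 0 first, T[0,1] = -(1.4)/(4) = -0.3500; later rows by forward substitution.
  T[0,:] = [+0.0000, -0.3500, +0.8750]
  T[1,:] = [+0.0000, +0.2365, -0.2128]
  T[2,:] = [+0.0000, +0.3311, -0.6980]
|eigenvalues of T|: 0.6152, 0.1538, 0.0000.
ρ = 0.6152; 0.6152 < 1, so it converges for any x₀.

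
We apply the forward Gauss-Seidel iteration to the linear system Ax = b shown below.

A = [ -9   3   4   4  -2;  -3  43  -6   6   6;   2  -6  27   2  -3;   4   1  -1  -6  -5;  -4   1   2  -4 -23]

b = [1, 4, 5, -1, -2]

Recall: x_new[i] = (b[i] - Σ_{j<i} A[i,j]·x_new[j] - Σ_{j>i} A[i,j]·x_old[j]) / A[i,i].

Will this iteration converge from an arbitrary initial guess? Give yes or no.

yes

A = D + L + U where D = diag(-9, 43, 27, -6, -23).
GS T = -(D+L)⁻¹U: row 0 first, T[0,4] = -(-2)/(-9) = -0.2222; later rows by forward substitution.
  T[0,:] = [+0.0000, +0.3333, +0.4444, +0.4444, -0.2222]
  T[1,:] = [+0.0000, +0.0233, +0.1705, -0.1085, -0.1550]
  T[2,:] = [+0.0000, -0.0195, +0.0050, -0.1311, +0.0931]
  T[3,:] = [+0.0000, +0.2294, +0.3239, +0.3001, -1.0228]
  T[4,:] = [+0.0000, -0.0985, -0.1258, -0.1456, +0.2179]
|roots of det(T-λI)|: 0.4505, 0.2739, 0.1516, 0.0267, 0.0000.
spectral radius ρ = 0.4505; 0.4505 < 1 ⇒ converges.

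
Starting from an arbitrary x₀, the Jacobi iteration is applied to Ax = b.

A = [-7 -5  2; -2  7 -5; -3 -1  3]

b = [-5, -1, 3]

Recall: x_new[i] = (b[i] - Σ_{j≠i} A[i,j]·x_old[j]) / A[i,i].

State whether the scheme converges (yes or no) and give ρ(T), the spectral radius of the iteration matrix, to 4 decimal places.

yes, ρ = 0.9193

A = D + L + U where D = diag(-7, 7, 3).
Jacobi: T = -D⁻¹(L+U), T[1,2] = -(-5)/(7) = +0.7143; T[1,1] = 0.
  T[0,:] = [+0.0000 -0.7143 +0.2857]
  T[1,:] = [+0.2857 +0.0000 +0.7143]
  T[2,:] = [+1.0000 +0.3333 +0.0000]
eigenvalue magnitudes: 0.9193, 0.7248, 0.7248.
ρ(T) = max|λ| = 0.9193; 0.9193 < 1, so it converges for any x₀.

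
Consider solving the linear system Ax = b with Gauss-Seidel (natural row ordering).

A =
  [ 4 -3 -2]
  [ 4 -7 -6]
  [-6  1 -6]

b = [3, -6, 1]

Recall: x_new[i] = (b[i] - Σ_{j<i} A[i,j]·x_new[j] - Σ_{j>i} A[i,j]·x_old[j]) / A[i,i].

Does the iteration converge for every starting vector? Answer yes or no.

Write A = D+L+U with D = diag(4, -7, -6).
Gauss-Seidel: T = -(D+L)⁻¹U, row 0 first, T[0,2] = -(-2)/(4) = +0.5000; later rows by forward substitution.
  T[0,:] = [+0.0000, +0.7500, +0.5000]
  T[1,:] = [+0.0000, +0.4286, -0.5714]
  T[2,:] = [+0.0000, -0.6786, -0.5952]
|eigenvalues of T|: 0.8894, 0.7228, 0.0000.
spectral radius ρ = 0.8894; 0.8894 < 1 ⇒ converges.

yes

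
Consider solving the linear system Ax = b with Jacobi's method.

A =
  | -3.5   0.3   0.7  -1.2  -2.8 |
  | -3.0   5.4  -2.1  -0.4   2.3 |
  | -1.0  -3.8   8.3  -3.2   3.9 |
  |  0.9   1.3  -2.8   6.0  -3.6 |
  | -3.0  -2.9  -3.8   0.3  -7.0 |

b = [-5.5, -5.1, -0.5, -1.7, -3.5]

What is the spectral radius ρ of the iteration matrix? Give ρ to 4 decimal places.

Let D = diag(-3.5, 5.4, 8.3, 6, -7); L, U the strict triangles.
Jacobi: T = -D⁻¹(L+U), T[1,2] = -(-2.1)/(5.4) = +0.3889; T[1,1] = 0.
  T[0,:] = [+0.0000  +0.0857  +0.2000  -0.3429  -0.8000]
  T[1,:] = [+0.5556  +0.0000  +0.3889  +0.0741  -0.4259]
  T[2,:] = [+0.1205  +0.4578  +0.0000  +0.3855  -0.4699]
  T[3,:] = [-0.1500  -0.2167  +0.4667  +0.0000  +0.6000]
  T[4,:] = [-0.4286  -0.4143  -0.5429  +0.0429  +0.0000]
moduli |λ_i(T)| = 1.2216, 0.7945, 0.4878, 0.4878, 0.4155.
ρ(T) = max|λ| = 1.2216; 1.2216 > 1 ⇒ diverges.

1.2216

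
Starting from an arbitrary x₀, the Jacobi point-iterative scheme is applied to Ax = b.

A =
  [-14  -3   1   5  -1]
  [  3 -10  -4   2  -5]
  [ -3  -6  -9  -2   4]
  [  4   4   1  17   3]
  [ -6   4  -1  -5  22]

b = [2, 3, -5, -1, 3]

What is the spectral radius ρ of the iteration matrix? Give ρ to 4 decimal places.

Write A = D+L+U with D = diag(-14, -10, -9, 17, 22).
Jacobi: T = -D⁻¹(L+U), T[3,1] = -(4)/(17) = -0.2353; T[3,3] = 0.
  T[0,:] = [+0.0000, -0.2143, +0.0714, +0.3571, -0.0714]
  T[1,:] = [+0.3000, +0.0000, -0.4000, +0.2000, -0.5000]
  T[2,:] = [-0.3333, -0.6667, +0.0000, -0.2222, +0.4444]
  T[3,:] = [-0.2353, -0.2353, -0.0588, +0.0000, -0.1765]
  T[4,:] = [+0.2727, -0.1818, +0.0455, +0.2273, +0.0000]
|roots of det(T-λI)|: 0.6389, 0.5169, 0.4805, 0.4805, 0.1001.
ρ = 0.6389; 0.6389 < 1, so it converges for any x₀.

0.6389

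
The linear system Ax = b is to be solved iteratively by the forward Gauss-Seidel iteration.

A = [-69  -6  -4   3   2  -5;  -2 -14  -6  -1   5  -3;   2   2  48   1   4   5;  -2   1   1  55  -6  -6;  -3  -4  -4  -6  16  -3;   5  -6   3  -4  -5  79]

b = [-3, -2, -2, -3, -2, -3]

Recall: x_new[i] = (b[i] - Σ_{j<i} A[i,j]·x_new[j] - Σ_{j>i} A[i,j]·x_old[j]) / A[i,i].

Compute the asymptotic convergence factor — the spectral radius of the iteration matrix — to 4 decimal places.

0.2007

Split A = D + L + U, D = diag(-69, -14, 48, 55, 16, 79).
Gauss-Seidel: T = -(D+L)⁻¹U, row 0 first, T[0,2] = -(-4)/(-69) = -0.0580; later rows by forward substitution.
  T[0,:] = [+0.0000, -0.0870, -0.0580, +0.0435, +0.0290, -0.0725]
  T[1,:] = [+0.0000, +0.0124, -0.4203, -0.0776, +0.3530, -0.2039]
  T[2,:] = [+0.0000, +0.0031, +0.0199, -0.0194, -0.0992, -0.0927]
  T[3,:] = [+0.0000, -0.0034, +0.0052, +0.0033, +0.1055, +0.1118]
  T[4,:] = [+0.0000, -0.0137, -0.1090, -0.0149, +0.1084, +0.1417]
  T[5,:] = [+0.0000, +0.0053, -0.0356, -0.0087, +0.0410, +0.0072]
|eigenvalues of T|: 0.2007, 0.0563, 0.0563, 0.0397, 0.0397, 0.0000.
spectral radius ρ = 0.2007; 0.2007 < 1, so it converges for any x₀.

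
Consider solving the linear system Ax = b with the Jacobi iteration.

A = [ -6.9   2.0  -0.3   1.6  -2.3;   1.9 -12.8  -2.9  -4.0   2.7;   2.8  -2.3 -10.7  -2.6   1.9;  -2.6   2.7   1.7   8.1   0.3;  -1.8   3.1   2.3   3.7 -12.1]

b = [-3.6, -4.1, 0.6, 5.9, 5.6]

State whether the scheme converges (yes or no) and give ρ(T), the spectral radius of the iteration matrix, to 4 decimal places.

yes, ρ = 0.8636

Split A = D + L + U, D = diag(-6.9, -12.8, -10.7, 8.1, -12.1).
T_J = -D⁻¹(L+U): T[3,1] = -(2.7)/(8.1) = -0.3333; T[3,3] = 0.
  T[0,:] = [+0.0000 +0.2899 -0.0435 +0.2319 -0.3333]
  T[1,:] = [+0.1484 +0.0000 -0.2266 -0.3125 +0.2109]
  T[2,:] = [+0.2617 -0.2150 +0.0000 -0.2430 +0.1776]
  T[3,:] = [+0.3210 -0.3333 -0.2099 +0.0000 -0.0370]
  T[4,:] = [-0.1488 +0.2562 +0.1901 +0.3058 +0.0000]
eigenvalue magnitudes: 0.8636, 0.2757, 0.2757, 0.2615, 0.1816.
spectral radius ρ = 0.8636; 0.8636 < 1: convergent.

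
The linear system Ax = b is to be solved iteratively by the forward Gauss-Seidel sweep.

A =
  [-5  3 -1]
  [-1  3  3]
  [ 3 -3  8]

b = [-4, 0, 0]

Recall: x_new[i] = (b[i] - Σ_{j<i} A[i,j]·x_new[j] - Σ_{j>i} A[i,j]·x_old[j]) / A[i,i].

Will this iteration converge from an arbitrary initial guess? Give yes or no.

Diagonal D = diag(-5, 3, 8); L, U strict lower/upper.
Gauss-Seidel: T = -(D+L)⁻¹U, row 0 first, T[0,2] = -(-1)/(-5) = -0.2000; later rows by forward substitution.
  T[0,:] = [+0.0000, +0.6000, -0.2000]
  T[1,:] = [+0.0000, +0.2000, -1.0667]
  T[2,:] = [+0.0000, -0.1500, -0.3250]
eigenvalue magnitudes: 0.5409, 0.4159, 0.0000.
spectral radius ρ = 0.5409; 0.5409 < 1, so it converges for any x₀.

yes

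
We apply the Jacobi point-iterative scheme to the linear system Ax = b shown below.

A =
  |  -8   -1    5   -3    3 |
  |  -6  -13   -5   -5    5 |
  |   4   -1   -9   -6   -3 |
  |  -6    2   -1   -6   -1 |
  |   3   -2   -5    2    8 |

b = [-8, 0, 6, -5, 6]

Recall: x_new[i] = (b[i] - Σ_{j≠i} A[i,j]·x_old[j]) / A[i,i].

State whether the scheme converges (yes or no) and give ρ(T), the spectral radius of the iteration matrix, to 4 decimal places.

A = D + L + U where D = diag(-8, -13, -9, -6, 8).
Jacobi T = -D⁻¹(L+U): T[4,1] = -(-2)/(8) = +0.2500; T[4,4] = 0.
  T[0,:] = [+0.0000 -0.1250 +0.6250 -0.3750 +0.3750]
  T[1,:] = [-0.4615 +0.0000 -0.3846 -0.3846 +0.3846]
  T[2,:] = [+0.4444 -0.1111 +0.0000 -0.6667 -0.3333]
  T[3,:] = [-1.0000 +0.3333 -0.1667 +0.0000 -0.1667]
  T[4,:] = [-0.3750 +0.2500 +0.6250 -0.2500 +0.0000]
|eigenvalues of T|: 1.1634, 0.8198, 0.8198, 0.4568, 0.1863.
ρ = 1.1634; 1.1634 > 1 ⇒ diverges.

no, ρ = 1.1634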